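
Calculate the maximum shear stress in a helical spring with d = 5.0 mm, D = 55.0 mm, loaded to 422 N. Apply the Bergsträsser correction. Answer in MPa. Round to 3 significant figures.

530 MPa

Spring index C = D/d = 55.0/5.0 = 11.0000
K_B = (4C+2)/(4C−3) = 46.000/41.000 = 1.1220
τ₀ = 8FD/(πd³) = 8·422·55.0/(π·5.0³) = 185680/392.7 = 472.83 MPa
τ_max = K·τ₀ = 1.1220 × 472.83 = 530.49 MPa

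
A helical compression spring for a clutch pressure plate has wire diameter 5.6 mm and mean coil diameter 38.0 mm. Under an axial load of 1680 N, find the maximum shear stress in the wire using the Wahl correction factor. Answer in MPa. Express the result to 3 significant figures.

1130 MPa

Spring index C = D/d = 38.0/5.6 = 6.7857
K_W = (4C−1)/(4C−4) + 0.615/C = 26.143/23.143 + 0.0906 = 1.2203
τ₀ = 8FD/(πd³) = 8·1680·38.0/(π·5.6³) = 510720/551.71 = 925.7 MPa
τ_max = K·τ₀ = 1.2203 × 925.7 = 1129.6 MPa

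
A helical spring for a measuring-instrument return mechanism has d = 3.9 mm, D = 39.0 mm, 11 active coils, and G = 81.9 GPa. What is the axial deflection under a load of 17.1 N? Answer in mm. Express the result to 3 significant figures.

k = Gd⁴/(8D³N_a) = (81.9×10³)(3.9⁴)/(8·39.0³·11) = 3.6297 N/mm
δ = F/k = 17.1 / 3.6297 = 4.7112 mm

4.71 mm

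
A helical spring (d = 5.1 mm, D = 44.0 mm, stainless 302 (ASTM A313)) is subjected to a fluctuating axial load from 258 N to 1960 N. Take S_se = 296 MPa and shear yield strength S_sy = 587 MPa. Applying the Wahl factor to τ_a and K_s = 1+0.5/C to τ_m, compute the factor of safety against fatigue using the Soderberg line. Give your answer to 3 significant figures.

C = D/d = 44.0/5.1 = 8.6275; K_W = (4C−1)/(4C−4)+0.615/C = 1.1696; K_s = 1+0.5/C = 1.0580
F_a = (F_max−F_min)/2 = 851 N; F_m = (F_max+F_min)/2 = 1109 N
τ_a = K_W·8F_aD/(πd³) = 1.1696 × 718.81 = 840.73 MPa
τ_m = K_s·8F_mD/(πd³) = 1.0580 × 936.73 = 991.02 MPa
Soderberg: 1/n_f = τ_a/S_se + τ_m/S_sy = 840.73/296 + 991.02/587 = 2.84029 + 1.68827 = 4.5286
n_f = 1/4.5286 = 0.2208

0.221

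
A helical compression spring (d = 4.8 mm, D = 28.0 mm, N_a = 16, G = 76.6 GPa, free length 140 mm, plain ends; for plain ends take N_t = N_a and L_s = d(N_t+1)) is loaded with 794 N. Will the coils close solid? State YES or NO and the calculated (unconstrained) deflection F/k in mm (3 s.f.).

k = Gd⁴/(8D³N_a) = (76.6×10³)(4.8⁴)/(8·28.0³·16) = 14.471 N/mm
N_t = 16; L_s = 4.8·17 = 81.6 mm; δ_solid = L₀ − L_s = 140 − 81.6 = 58.4 mm
δ = F/k = 794/14.471 = 54.867 mm
δ < δ_solid → spring does not go solid

NO, δ = 54.9 mm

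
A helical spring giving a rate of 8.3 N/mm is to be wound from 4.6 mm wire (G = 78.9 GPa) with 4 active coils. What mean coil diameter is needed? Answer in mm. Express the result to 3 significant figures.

51.0 mm

D = (Gd⁴/(8N_a·k))^(1/3) = (78.9×10³·4.6⁴/(8·4·8.3))^(1/3)
  = (133009)^(1/3) = 51.0458 mm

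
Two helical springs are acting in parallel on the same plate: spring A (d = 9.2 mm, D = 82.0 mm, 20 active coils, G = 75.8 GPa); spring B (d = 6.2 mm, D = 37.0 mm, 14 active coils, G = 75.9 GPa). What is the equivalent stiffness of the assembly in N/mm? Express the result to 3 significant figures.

25.9 N/mm

k_A = Gd⁴/(8D³N_a) = (75.8×10³)(9.2⁴)/(8·82.0³·20) = 6.1554 N/mm
k_B = Gd⁴/(8D³N_a) = (75.9×10³)(6.2⁴)/(8·37.0³·14) = 19.769 N/mm
Parallel: k_eq = 6.1554 + 19.769 = 25.924 N/mm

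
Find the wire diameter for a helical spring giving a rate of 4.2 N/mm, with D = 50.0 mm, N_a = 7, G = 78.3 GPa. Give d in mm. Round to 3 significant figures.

d = (8D³N_a·k / G)^(1/4) = (8·50.0³·7·4.2 / (78.3×10³))^0.25
  = (375.48)^0.25 = 4.4020 mm

4.40 mm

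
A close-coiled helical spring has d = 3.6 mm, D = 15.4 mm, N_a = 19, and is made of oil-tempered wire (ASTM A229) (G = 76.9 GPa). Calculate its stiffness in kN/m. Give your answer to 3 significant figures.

23.3 kN/m

k = Gd⁴/(8D³N_a) = (76.9×10³ × 3.6⁴) / (8 × 15.4³ × 19)
  = 1.29162e+07 / 555144 = 23.266 N/mm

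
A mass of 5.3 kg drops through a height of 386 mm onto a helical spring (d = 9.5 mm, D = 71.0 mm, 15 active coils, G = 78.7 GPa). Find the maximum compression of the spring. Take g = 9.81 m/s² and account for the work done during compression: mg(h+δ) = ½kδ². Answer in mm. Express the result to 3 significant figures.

k = Gd⁴/(8D³N_a) = (78.7×10³)(9.5⁴)/(8·71.0³·15) = 14.925 N/mm
W = mg = 5.3 × 9.81 = 51.993 N
½kδ² − Wδ − Wh = 0 → δ = (W + √(W² + 2kWh))/k
δ = (51.993 + √(2703.3 + 599067))/14.925 = (51.993 + 775.74)/14.925 = 55.46 mm

55.5 mm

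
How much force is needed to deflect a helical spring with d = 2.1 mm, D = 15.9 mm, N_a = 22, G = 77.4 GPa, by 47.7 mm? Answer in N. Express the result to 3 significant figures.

k = Gd⁴/(8D³N_a) = (77.4×10³)(2.1⁴)/(8·15.9³·22) = 2.1277 N/mm
F = k·δ = 2.1277 × 47.7 = 101.49 N

101 N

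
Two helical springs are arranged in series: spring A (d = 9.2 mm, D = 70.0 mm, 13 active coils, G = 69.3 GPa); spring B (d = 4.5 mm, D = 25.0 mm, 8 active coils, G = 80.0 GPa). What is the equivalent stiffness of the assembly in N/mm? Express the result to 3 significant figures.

9.77 N/mm

k_A = Gd⁴/(8D³N_a) = (69.3×10³)(9.2⁴)/(8·70.0³·13) = 13.917 N/mm
k_B = Gd⁴/(8D³N_a) = (80.0×10³)(4.5⁴)/(8·25.0³·8) = 32.805 N/mm
Series: 1/k_eq = 1/13.917 + 1/32.805 = 0.10234; k_eq = 9.7717 N/mm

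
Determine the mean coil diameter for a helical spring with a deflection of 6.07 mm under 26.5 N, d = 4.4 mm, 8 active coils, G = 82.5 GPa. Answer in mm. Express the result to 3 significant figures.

Required rate k = F/δ = 26.5/6.07 = 4.3657 N/mm
D = (Gd⁴/(8N_a·k))^(1/3) = (82.5×10³·4.4⁴/(8·8·4.3657))^(1/3)
  = (110669)^(1/3) = 48.0112 mm

48.0 mm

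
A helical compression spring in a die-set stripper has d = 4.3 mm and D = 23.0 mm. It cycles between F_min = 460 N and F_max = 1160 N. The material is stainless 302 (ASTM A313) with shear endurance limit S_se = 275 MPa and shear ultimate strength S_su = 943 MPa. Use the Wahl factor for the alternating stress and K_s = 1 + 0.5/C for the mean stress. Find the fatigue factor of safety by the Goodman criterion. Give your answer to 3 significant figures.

C = D/d = 23.0/4.3 = 5.3488; K_W = (4C−1)/(4C−4)+0.615/C = 1.2874; K_s = 1+0.5/C = 1.0935
F_a = (F_max−F_min)/2 = 350 N; F_m = (F_max+F_min)/2 = 810 N
τ_a = K_W·8F_aD/(πd³) = 1.2874 × 257.83 = 331.94 MPa
τ_m = K_s·8F_mD/(πd³) = 1.0935 × 596.69 = 652.47 MPa
Goodman: 1/n_f = τ_a/S_se + τ_m/S_su = 331.94/275 + 652.47/943 = 1.20705 + 0.69190 = 1.899
n_f = 1/1.899 = 0.5266

0.527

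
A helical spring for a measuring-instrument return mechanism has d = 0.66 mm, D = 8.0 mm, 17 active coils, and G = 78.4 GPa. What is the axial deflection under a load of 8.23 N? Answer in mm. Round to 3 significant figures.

38.5 mm

k = Gd⁴/(8D³N_a) = (78.4×10³)(0.66⁴)/(8·8.0³·17) = 0.21364 N/mm
δ = F/k = 8.23 / 0.21364 = 38.523 mm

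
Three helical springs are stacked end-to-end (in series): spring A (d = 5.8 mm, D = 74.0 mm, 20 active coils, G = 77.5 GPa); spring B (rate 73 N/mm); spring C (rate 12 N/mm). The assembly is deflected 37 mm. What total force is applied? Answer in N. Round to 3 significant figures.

44.2 N

k_A = Gd⁴/(8D³N_a) = (77.5×10³)(5.8⁴)/(8·74.0³·20) = 1.3527 N/mm
Series: 1/k_eq = 1/1.3527 + 1/73 + 1/12 = 0.8363; k_eq = 1.1957 N/mm
F = k_eq·δ = 1.1957·37 = 44.243 N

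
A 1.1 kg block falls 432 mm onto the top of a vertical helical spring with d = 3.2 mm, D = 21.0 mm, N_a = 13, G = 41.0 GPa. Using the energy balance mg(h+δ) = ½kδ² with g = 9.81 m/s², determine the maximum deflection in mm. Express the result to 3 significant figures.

k = Gd⁴/(8D³N_a) = (41.0×10³)(3.2⁴)/(8·21.0³·13) = 4.4637 N/mm
W = mg = 1.1 × 9.81 = 10.791 N
½kδ² − Wδ − Wh = 0 → δ = (W + √(W² + 2kWh))/k
δ = (10.791 + √(116.45 + 41616.7))/4.4637 = (10.791 + 204.29)/4.4637 = 48.184 mm

48.2 mm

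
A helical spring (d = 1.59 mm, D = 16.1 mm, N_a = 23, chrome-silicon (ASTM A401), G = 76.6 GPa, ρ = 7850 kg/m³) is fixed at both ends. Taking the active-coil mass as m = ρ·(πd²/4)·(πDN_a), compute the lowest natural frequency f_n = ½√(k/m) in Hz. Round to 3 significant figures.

k = Gd⁴/(8D³N_a) = (76.6×10³)(1.59⁴)/(8·16.1³·23) = 0.63756 N/mm = 637.56 N/m
Wire length L = πDN_a = π·16.1·23 = 1163.3 mm
m = ρ·(πd²/4)·L = 7850 × 1.9856×10⁻⁶ m² × 1.1633 m = 0.018132 kg
f_n = ½√(k/m) = 0.5·√(637.56/0.018132) = 0.5·√(35161) = 93.757 Hz

93.8 Hz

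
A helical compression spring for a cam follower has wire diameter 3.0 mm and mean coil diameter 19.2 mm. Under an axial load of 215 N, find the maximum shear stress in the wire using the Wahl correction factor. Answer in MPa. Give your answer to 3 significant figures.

Spring index C = D/d = 19.2/3.0 = 6.4000
K_W = (4C−1)/(4C−4) + 0.615/C = 24.600/21.600 + 0.0961 = 1.2350
τ₀ = 8FD/(πd³) = 8·215·19.2/(π·3.0³) = 33024/84.823 = 389.33 MPa
τ_max = K·τ₀ = 1.2350 × 389.33 = 480.81 MPa

481 MPa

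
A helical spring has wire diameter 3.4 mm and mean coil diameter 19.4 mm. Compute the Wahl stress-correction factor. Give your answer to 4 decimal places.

C = D/d = 19.4/3.4 = 5.7059
K_W = (4C−1)/(4C−4) + 0.615/C = 21.824/18.824 + 0.1078 = 1.2672

1.2672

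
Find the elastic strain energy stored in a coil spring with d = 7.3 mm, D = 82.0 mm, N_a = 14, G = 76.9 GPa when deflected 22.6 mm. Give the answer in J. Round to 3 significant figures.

k = Gd⁴/(8D³N_a) = (76.9×10³)(7.3⁴)/(8·82.0³·14) = 3.5364 N/mm
U = ½kδ² = 0.5 × 3.5364 × 22.6² = 903.12 N·mm = 0.90312 J

0.903 J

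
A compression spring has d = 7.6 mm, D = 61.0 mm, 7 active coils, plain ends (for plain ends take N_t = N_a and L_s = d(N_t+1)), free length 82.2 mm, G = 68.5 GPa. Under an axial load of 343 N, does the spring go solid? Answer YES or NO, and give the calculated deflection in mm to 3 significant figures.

k = Gd⁴/(8D³N_a) = (68.5×10³)(7.6⁴)/(8·61.0³·7) = 17.979 N/mm
N_t = 7; L_s = 7.6·8 = 60.8 mm; δ_solid = L₀ − L_s = 82.2 − 60.8 = 21.4 mm
δ = F/k = 343/17.979 = 19.078 mm
δ < δ_solid → spring does not go solid

NO, δ = 19.1 mm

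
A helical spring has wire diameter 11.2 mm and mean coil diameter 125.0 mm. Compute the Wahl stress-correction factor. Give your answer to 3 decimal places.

C = D/d = 125.0/11.2 = 11.1607
K_W = (4C−1)/(4C−4) + 0.615/C = 43.643/40.643 + 0.0551 = 1.1289

1.129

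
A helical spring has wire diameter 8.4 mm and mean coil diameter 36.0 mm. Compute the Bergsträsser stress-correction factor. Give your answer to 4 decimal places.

C = D/d = 36.0/8.4 = 4.2857
K_B = (4C+2)/(4C−3) = 19.143/14.143 = 1.3535

1.3535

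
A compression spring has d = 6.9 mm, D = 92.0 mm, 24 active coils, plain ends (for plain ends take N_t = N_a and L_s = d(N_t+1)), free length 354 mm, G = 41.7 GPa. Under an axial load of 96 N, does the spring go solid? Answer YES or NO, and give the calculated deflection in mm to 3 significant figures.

k = Gd⁴/(8D³N_a) = (41.7×10³)(6.9⁴)/(8·92.0³·24) = 0.63222 N/mm
N_t = 24; L_s = 6.9·25 = 172.5 mm; δ_solid = L₀ − L_s = 354 − 172.5 = 181.5 mm
δ = F/k = 96/0.63222 = 151.85 mm
δ < δ_solid → spring does not go solid

NO, δ = 152 mm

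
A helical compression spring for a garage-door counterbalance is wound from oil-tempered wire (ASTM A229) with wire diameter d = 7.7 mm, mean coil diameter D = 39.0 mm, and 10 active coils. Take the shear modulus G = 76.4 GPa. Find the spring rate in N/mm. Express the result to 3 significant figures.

56.6 N/mm

k = Gd⁴/(8D³N_a) = (76.4×10³ × 7.7⁴) / (8 × 39.0³ × 10)
  = 2.68569e+08 / 4.74552e+06 = 56.594 N/mm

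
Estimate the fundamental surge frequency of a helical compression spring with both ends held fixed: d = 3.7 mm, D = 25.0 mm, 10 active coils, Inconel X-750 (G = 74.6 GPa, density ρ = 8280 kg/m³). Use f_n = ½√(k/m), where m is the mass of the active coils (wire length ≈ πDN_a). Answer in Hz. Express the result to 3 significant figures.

k = Gd⁴/(8D³N_a) = (74.6×10³)(3.7⁴)/(8·25.0³·10) = 11.185 N/mm = 11185 N/m
Wire length L = πDN_a = π·25.0·10 = 785.4 mm
m = ρ·(πd²/4)·L = 8280 × 10.752×10⁻⁶ m² × 0.7854 m = 0.069922 kg
f_n = ½√(k/m) = 0.5·√(11185/0.069922) = 0.5·√(1.5996e+05) = 199.98 Hz

200 Hz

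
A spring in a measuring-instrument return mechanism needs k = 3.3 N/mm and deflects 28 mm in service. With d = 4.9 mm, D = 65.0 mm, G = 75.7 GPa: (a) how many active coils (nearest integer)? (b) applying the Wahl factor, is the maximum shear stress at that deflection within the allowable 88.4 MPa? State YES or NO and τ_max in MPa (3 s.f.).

(a) 6 coils; (b) NO, τ_max = 144 MPa

N_a = Gd⁴/(8D³k) = (75.7×10³)(4.9⁴)/(8·65.0³·3.3) = 6.019 → N_a = 6
Actual rate k = Gd⁴/(8D³·6) = 3.3105 N/mm
Working load F = kδ = 3.3105·28 = 92.695 N
C = 65.0/4.9 = 13.2653; K_W = (4C−1)/(4C−4)+0.615/C = 1.1075
τ_max = K_W·8FD/(πd³) = 1.1075·130.41 = 144.43 MPa
τ_max > 88.4 MPa → exceeds allowable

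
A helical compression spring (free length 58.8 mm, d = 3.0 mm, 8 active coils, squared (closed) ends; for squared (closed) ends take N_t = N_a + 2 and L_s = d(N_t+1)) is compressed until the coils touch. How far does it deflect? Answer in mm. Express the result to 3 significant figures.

25.8 mm

N_t = 10; L_s = 3.0·11 = 33 mm
δ_solid = L₀ − L_s = 58.8 − 33 = 25.8 mm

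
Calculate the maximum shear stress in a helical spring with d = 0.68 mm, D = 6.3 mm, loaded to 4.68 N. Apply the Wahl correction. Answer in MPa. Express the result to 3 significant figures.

Spring index C = D/d = 6.3/0.68 = 9.2647
K_W = (4C−1)/(4C−4) + 0.615/C = 36.059/33.059 + 0.0664 = 1.1571
τ₀ = 8FD/(πd³) = 8·4.68·6.3/(π·0.68³) = 235.872/0.98782 = 238.78 MPa
τ_max = K·τ₀ = 1.1571 × 238.78 = 276.3 MPa

276 MPa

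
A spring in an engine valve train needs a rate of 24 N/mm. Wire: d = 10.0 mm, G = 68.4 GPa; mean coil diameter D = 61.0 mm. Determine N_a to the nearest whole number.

N_a = Gd⁴/(8D³k) = (68.4×10³ × 10.0⁴)/(8 × 61.0³ × 24)
    = 6.84e+08 / 4.35804e+07 = 15.7 → 16 coils

16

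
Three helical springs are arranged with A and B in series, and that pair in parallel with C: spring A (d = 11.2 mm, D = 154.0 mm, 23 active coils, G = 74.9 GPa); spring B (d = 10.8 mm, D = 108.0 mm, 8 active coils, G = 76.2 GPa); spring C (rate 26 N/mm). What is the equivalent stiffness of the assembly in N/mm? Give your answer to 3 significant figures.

k_A = Gd⁴/(8D³N_a) = (74.9×10³)(11.2⁴)/(8·154.0³·23) = 1.7538 N/mm
k_B = Gd⁴/(8D³N_a) = (76.2×10³)(10.8⁴)/(8·108.0³·8) = 12.859 N/mm
Springs A,B series: k_AB = 1/(1/1.7538+1/12.859) = 1.5433 N/mm; parallel with C: k_eq = 1.5433+26 = 27.543 N/mm

27.5 N/mm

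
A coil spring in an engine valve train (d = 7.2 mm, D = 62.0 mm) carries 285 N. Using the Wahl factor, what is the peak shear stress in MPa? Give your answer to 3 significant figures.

141 MPa

Spring index C = D/d = 62.0/7.2 = 8.6111
K_W = (4C−1)/(4C−4) + 0.615/C = 33.444/30.444 + 0.0714 = 1.1700
τ₀ = 8FD/(πd³) = 8·285·62.0/(π·7.2³) = 141360/1172.6 = 120.55 MPa
τ_max = K·τ₀ = 1.1700 × 120.55 = 141.04 MPa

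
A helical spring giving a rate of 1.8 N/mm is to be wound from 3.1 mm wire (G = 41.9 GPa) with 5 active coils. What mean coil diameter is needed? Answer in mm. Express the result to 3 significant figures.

37.7 mm

D = (Gd⁴/(8N_a·k))^(1/3) = (41.9×10³·3.1⁴/(8·5·1.8))^(1/3)
  = (53743.8)^(1/3) = 37.7378 mm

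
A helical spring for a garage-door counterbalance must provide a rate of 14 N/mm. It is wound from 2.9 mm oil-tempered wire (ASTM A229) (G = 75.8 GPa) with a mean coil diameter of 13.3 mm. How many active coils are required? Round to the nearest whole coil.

N_a = Gd⁴/(8D³k) = (75.8×10³ × 2.9⁴)/(8 × 13.3³ × 14)
    = 5.36119e+06 / 263495 = 20.35 → 20 coils

20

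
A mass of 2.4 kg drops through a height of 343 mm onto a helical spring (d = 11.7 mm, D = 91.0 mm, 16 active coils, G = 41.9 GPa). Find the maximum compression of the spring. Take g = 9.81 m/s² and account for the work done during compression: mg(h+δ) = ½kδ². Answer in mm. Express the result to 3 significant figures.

k = Gd⁴/(8D³N_a) = (41.9×10³)(11.7⁴)/(8·91.0³·16) = 8.14 N/mm
W = mg = 2.4 × 9.81 = 23.544 N
½kδ² − Wδ − Wh = 0 → δ = (W + √(W² + 2kWh))/k
δ = (23.544 + √(554.32 + 131470))/8.14 = (23.544 + 363.35)/8.14 = 47.53 mm

47.5 mm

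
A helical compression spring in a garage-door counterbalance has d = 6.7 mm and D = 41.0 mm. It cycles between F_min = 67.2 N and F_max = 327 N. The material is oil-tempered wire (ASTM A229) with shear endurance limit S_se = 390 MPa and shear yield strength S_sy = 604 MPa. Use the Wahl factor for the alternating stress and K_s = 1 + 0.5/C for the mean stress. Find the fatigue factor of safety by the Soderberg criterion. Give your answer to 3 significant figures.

3.75

C = D/d = 41.0/6.7 = 6.1194; K_W = (4C−1)/(4C−4)+0.615/C = 1.2470; K_s = 1+0.5/C = 1.0817
F_a = (F_max−F_min)/2 = 129.9 N; F_m = (F_max+F_min)/2 = 197.1 N
τ_a = K_W·8F_aD/(πd³) = 1.2470 × 45.093 = 56.231 MPa
τ_m = K_s·8F_mD/(πd³) = 1.0817 × 68.42 = 74.011 MPa
Soderberg: 1/n_f = τ_a/S_se + τ_m/S_sy = 56.231/390 + 74.011/604 = 0.14418 + 0.12253 = 0.26672
n_f = 1/0.26672 = 3.749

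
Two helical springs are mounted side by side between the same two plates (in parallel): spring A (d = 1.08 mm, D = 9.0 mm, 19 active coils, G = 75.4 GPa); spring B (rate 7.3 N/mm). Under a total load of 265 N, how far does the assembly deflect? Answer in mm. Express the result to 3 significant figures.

k_A = Gd⁴/(8D³N_a) = (75.4×10³)(1.08⁴)/(8·9.0³·19) = 0.92575 N/mm
Parallel: k_eq = 0.92575 + 7.3 = 8.2258 N/mm
δ = F/k_eq = 265/8.2258 = 32.216 mm

32.2 mm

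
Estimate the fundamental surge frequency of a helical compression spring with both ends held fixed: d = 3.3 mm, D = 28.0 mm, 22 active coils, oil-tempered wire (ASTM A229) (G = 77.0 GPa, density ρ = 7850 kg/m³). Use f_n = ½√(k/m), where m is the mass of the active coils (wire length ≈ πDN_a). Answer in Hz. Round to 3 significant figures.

67.4 Hz

k = Gd⁴/(8D³N_a) = (77.0×10³)(3.3⁴)/(8·28.0³·22) = 2.3635 N/mm = 2363.5 N/m
Wire length L = πDN_a = π·28.0·22 = 1935.2 mm
m = ρ·(πd²/4)·L = 7850 × 8.553×10⁻⁶ m² × 1.9352 m = 0.12993 kg
f_n = ½√(k/m) = 0.5·√(2363.5/0.12993) = 0.5·√(18190) = 67.436 Hz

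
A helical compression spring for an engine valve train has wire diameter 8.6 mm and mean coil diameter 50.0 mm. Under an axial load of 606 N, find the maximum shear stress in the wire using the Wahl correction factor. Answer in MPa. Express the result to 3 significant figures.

Spring index C = D/d = 50.0/8.6 = 5.8140
K_W = (4C−1)/(4C−4) + 0.615/C = 22.256/19.256 + 0.1058 = 1.2616
τ₀ = 8FD/(πd³) = 8·606·50.0/(π·8.6³) = 242400/1998.2 = 121.31 MPa
τ_max = K·τ₀ = 1.2616 × 121.31 = 153.04 MPa

153 MPa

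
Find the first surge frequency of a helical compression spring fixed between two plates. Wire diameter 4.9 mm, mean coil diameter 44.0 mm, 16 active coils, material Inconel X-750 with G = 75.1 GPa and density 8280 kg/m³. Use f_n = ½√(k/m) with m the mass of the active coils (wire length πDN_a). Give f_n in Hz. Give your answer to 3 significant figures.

53.6 Hz

k = Gd⁴/(8D³N_a) = (75.1×10³)(4.9⁴)/(8·44.0³·16) = 3.9706 N/mm = 3970.6 N/m
Wire length L = πDN_a = π·44.0·16 = 2211.7 mm
m = ρ·(πd²/4)·L = 8280 × 18.857×10⁻⁶ m² × 2.2117 m = 0.34533 kg
f_n = ½√(k/m) = 0.5·√(3970.6/0.34533) = 0.5·√(11498) = 53.614 Hz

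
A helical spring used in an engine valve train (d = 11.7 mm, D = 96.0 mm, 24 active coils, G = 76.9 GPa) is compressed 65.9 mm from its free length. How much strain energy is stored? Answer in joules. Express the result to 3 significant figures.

k = Gd⁴/(8D³N_a) = (76.9×10³)(11.7⁴)/(8·96.0³·24) = 8.4831 N/mm
U = ½kδ² = 0.5 × 8.4831 × 65.9² = 18420 N·mm = 18.42 J

18.4 J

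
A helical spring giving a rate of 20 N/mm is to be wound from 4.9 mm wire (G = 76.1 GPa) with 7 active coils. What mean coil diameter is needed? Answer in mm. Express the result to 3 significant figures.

34.0 mm

D = (Gd⁴/(8N_a·k))^(1/3) = (76.1×10³·4.9⁴/(8·7·20))^(1/3)
  = (39169.8)^(1/3) = 33.9612 mm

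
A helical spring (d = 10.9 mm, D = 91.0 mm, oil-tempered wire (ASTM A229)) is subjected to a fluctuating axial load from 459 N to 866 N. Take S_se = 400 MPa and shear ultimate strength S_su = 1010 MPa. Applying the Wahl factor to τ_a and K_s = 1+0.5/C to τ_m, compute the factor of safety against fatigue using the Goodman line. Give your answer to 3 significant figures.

4.32

C = D/d = 91.0/10.9 = 8.3486; K_W = (4C−1)/(4C−4)+0.615/C = 1.1757; K_s = 1+0.5/C = 1.0599
F_a = (F_max−F_min)/2 = 203.5 N; F_m = (F_max+F_min)/2 = 662.5 N
τ_a = K_W·8F_aD/(πd³) = 1.1757 × 36.414 = 42.813 MPa
τ_m = K_s·8F_mD/(πd³) = 1.0599 × 118.55 = 125.65 MPa
Goodman: 1/n_f = τ_a/S_se + τ_m/S_su = 42.813/400 + 125.65/1010 = 0.10703 + 0.12440 = 0.23143
n_f = 1/0.23143 = 4.321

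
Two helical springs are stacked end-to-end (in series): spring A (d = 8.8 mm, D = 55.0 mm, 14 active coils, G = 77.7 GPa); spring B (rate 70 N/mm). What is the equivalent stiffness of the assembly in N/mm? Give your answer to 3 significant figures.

18.4 N/mm

k_A = Gd⁴/(8D³N_a) = (77.7×10³)(8.8⁴)/(8·55.0³·14) = 25.006 N/mm
Series: 1/k_eq = 1/25.006 + 1/70 = 0.054276; k_eq = 18.424 N/mm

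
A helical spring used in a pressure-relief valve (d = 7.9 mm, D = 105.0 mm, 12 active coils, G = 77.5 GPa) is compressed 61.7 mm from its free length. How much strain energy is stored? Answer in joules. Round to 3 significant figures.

5.17 J

k = Gd⁴/(8D³N_a) = (77.5×10³)(7.9⁴)/(8·105.0³·12) = 2.7163 N/mm
U = ½kδ² = 0.5 × 2.7163 × 61.7² = 5170.2 N·mm = 5.1702 J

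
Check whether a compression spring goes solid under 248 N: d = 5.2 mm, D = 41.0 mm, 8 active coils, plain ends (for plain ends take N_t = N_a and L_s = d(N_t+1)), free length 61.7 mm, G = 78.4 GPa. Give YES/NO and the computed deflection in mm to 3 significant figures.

YES, δ = 19.1 mm

k = Gd⁴/(8D³N_a) = (78.4×10³)(5.2⁴)/(8·41.0³·8) = 12.996 N/mm
N_t = 8; L_s = 5.2·9 = 46.8 mm; δ_solid = L₀ − L_s = 61.7 − 46.8 = 14.9 mm
δ = F/k = 248/12.996 = 19.083 mm
δ ≥ δ_solid → spring goes solid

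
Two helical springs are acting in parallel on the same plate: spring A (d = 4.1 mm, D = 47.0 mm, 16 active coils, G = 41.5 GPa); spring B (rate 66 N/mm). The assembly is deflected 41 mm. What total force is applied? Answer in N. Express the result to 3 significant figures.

2740 N

k_A = Gd⁴/(8D³N_a) = (41.5×10³)(4.1⁴)/(8·47.0³·16) = 0.88243 N/mm
Parallel: k_eq = 0.88243 + 66 = 66.882 N/mm
F = k_eq·δ = 66.882·41 = 2742.2 N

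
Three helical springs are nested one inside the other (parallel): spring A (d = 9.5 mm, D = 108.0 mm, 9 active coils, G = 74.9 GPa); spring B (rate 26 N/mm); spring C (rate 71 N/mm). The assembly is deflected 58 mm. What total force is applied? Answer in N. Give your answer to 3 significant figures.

k_A = Gd⁴/(8D³N_a) = (74.9×10³)(9.5⁴)/(8·108.0³·9) = 6.7262 N/mm
Parallel: k_eq = 6.7262 + 26 + 71 = 103.73 N/mm
F = k_eq·δ = 103.73·58 = 6016.1 N

6020 N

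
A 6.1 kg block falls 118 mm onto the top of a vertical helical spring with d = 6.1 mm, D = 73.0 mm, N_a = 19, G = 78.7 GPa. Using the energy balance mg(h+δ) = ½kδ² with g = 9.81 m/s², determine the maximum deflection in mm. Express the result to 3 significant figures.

126 mm

k = Gd⁴/(8D³N_a) = (78.7×10³)(6.1⁴)/(8·73.0³·19) = 1.8428 N/mm
W = mg = 6.1 × 9.81 = 59.841 N
½kδ² − Wδ − Wh = 0 → δ = (W + √(W² + 2kWh))/k
δ = (59.841 + √(3580.9 + 26025.1))/1.8428 = (59.841 + 172.06)/1.8428 = 125.84 mm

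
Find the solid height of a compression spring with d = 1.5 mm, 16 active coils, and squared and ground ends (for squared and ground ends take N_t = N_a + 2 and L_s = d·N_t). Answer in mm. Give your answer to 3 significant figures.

27.0 mm

squared and ground ends: N_t = N_a + 2 = 16 + 2 = 18
L_s = d·N_t = 1.5 × 18 = 27 mm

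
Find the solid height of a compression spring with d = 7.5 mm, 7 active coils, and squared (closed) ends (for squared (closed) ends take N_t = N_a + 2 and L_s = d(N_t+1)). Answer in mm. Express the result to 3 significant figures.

75.0 mm

squared (closed) ends: N_t = N_a + 2 = 7 + 2 = 9
L_s = d·(N_t+1) = 7.5 × 10 = 75 mm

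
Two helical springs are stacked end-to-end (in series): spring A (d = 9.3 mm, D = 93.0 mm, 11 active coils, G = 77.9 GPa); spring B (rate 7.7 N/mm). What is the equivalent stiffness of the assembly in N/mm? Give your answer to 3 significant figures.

3.98 N/mm

k_A = Gd⁴/(8D³N_a) = (77.9×10³)(9.3⁴)/(8·93.0³·11) = 8.2326 N/mm
Series: 1/k_eq = 1/8.2326 + 1/7.7 = 0.25134; k_eq = 3.9787 N/mm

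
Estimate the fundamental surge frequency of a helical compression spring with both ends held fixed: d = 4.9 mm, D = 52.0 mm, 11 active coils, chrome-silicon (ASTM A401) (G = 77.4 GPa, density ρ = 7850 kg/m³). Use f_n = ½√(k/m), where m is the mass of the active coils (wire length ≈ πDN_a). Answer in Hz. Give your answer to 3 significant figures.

58.2 Hz

k = Gd⁴/(8D³N_a) = (77.4×10³)(4.9⁴)/(8·52.0³·11) = 3.6061 N/mm = 3606.1 N/m
Wire length L = πDN_a = π·52.0·11 = 1797 mm
m = ρ·(πd²/4)·L = 7850 × 18.857×10⁻⁶ m² × 1.797 m = 0.26601 kg
f_n = ½√(k/m) = 0.5·√(3606.1/0.26601) = 0.5·√(13556) = 58.215 Hz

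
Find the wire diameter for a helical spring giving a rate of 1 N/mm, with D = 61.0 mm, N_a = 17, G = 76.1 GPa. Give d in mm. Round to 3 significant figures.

4.49 mm

d = (8D³N_a·k / G)^(1/4) = (8·61.0³·17·1 / (76.1×10³))^0.25
  = (405.64)^0.25 = 4.4878 mm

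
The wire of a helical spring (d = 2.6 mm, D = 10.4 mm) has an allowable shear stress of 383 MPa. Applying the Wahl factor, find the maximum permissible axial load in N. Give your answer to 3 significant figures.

C = D/d = 10.4/2.6 = 4.0000
K_W = (4C−1)/(4C−4) + 0.615/C = 15.000/12.000 + 0.1537 = 1.4038
τ_max = K·8FD/(πd³) → F_max = τ_allow·πd³/(8DK)
F_max = 383·π·2.6³/(8·10.4·1.4038) = 21148/116.79 = 181.07 N

181 N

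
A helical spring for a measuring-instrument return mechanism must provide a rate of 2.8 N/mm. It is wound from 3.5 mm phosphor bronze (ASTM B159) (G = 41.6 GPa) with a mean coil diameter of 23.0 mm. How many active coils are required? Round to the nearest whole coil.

N_a = Gd⁴/(8D³k) = (41.6×10³ × 3.5⁴)/(8 × 23.0³ × 2.8)
    = 6.2426e+06 / 272541 = 22.91 → 23 coils

23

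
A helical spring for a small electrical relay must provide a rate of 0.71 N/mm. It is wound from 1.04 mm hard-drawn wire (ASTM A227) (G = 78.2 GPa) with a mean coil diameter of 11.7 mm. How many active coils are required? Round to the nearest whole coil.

N_a = Gd⁴/(8D³k) = (78.2×10³ × 1.04⁴)/(8 × 11.7³ × 0.71)
    = 91482.9 / 9097.16 = 10.06 → 10 coils

10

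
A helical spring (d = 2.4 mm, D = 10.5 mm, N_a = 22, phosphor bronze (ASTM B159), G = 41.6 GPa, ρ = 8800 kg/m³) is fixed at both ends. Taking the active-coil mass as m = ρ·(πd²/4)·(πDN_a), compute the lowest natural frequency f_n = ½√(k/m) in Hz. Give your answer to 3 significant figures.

k = Gd⁴/(8D³N_a) = (41.6×10³)(2.4⁴)/(8·10.5³·22) = 6.7742 N/mm = 6774.2 N/m
Wire length L = πDN_a = π·10.5·22 = 725.71 mm
m = ρ·(πd²/4)·L = 8800 × 4.5239×10⁻⁶ m² × 0.72571 m = 0.028891 kg
f_n = ½√(k/m) = 0.5·√(6774.2/0.028891) = 0.5·√(2.3448e+05) = 242.11 Hz

242 Hz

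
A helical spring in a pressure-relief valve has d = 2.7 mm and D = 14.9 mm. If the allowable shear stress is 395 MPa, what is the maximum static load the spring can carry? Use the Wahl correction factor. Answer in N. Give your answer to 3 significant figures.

C = D/d = 14.9/2.7 = 5.5185
K_W = (4C−1)/(4C−4) + 0.615/C = 21.074/18.074 + 0.1114 = 1.2774
τ_max = K·8FD/(πd³) → F_max = τ_allow·πd³/(8DK)
F_max = 395·π·2.7³/(8·14.9·1.2774) = 24425/152.27 = 160.41 N

160 N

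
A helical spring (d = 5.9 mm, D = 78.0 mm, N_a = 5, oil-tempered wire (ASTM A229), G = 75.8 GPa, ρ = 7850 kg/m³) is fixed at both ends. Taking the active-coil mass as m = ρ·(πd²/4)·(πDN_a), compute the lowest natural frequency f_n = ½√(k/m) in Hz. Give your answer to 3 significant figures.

k = Gd⁴/(8D³N_a) = (75.8×10³)(5.9⁴)/(8·78.0³·5) = 4.8388 N/mm = 4838.8 N/m
Wire length L = πDN_a = π·78.0·5 = 1225.2 mm
m = ρ·(πd²/4)·L = 7850 × 27.34×10⁻⁶ m² × 1.2252 m = 0.26295 kg
f_n = ½√(k/m) = 0.5·√(4838.8/0.26295) = 0.5·√(18402) = 67.826 Hz

67.8 Hz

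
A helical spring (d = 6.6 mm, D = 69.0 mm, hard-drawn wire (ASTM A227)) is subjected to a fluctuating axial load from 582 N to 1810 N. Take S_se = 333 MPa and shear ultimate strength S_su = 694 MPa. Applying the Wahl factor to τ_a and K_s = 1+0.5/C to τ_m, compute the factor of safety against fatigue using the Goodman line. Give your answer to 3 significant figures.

0.419

C = D/d = 69.0/6.6 = 10.4545; K_W = (4C−1)/(4C−4)+0.615/C = 1.1382; K_s = 1+0.5/C = 1.0478
F_a = (F_max−F_min)/2 = 614 N; F_m = (F_max+F_min)/2 = 1196 N
τ_a = K_W·8F_aD/(πd³) = 1.1382 × 375.25 = 427.1 MPa
τ_m = K_s·8F_mD/(πd³) = 1.0478 × 730.95 = 765.91 MPa
Goodman: 1/n_f = τ_a/S_se + τ_m/S_su = 427.1/333 + 765.91/694 = 1.28257 + 1.10362 = 2.3862
n_f = 1/2.3862 = 0.4191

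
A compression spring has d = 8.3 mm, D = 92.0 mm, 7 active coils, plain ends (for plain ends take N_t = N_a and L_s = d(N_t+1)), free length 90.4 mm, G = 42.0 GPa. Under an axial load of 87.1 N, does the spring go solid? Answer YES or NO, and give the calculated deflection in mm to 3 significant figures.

NO, δ = 19.1 mm

k = Gd⁴/(8D³N_a) = (42.0×10³)(8.3⁴)/(8·92.0³·7) = 4.571 N/mm
N_t = 7; L_s = 8.3·8 = 66.4 mm; δ_solid = L₀ − L_s = 90.4 − 66.4 = 24 mm
δ = F/k = 87.1/4.571 = 19.055 mm
δ < δ_solid → spring does not go solid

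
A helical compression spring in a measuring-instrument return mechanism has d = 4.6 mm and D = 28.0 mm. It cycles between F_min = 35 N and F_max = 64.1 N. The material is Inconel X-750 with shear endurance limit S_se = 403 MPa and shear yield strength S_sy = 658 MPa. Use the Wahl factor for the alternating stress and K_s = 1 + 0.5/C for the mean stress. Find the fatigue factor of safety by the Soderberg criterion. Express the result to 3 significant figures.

10.8

C = D/d = 28.0/4.6 = 6.0870; K_W = (4C−1)/(4C−4)+0.615/C = 1.2485; K_s = 1+0.5/C = 1.0821
F_a = (F_max−F_min)/2 = 14.55 N; F_m = (F_max+F_min)/2 = 49.55 N
τ_a = K_W·8F_aD/(πd³) = 1.2485 × 10.658 = 13.307 MPa
τ_m = K_s·8F_mD/(πd³) = 1.0821 × 36.297 = 39.278 MPa
Soderberg: 1/n_f = τ_a/S_se + τ_m/S_sy = 13.307/403 + 39.278/658 = 0.03302 + 0.05969 = 0.092712
n_f = 1/0.092712 = 10.79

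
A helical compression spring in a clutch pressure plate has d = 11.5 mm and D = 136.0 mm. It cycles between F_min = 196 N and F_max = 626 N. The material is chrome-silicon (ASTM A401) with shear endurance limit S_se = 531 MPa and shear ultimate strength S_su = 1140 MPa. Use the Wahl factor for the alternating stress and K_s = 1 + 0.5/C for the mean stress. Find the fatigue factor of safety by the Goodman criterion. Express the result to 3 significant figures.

5.29

C = D/d = 136.0/11.5 = 11.8261; K_W = (4C−1)/(4C−4)+0.615/C = 1.1213; K_s = 1+0.5/C = 1.0423
F_a = (F_max−F_min)/2 = 215 N; F_m = (F_max+F_min)/2 = 411 N
τ_a = K_W·8F_aD/(πd³) = 1.1213 × 48.958 = 54.896 MPa
τ_m = K_s·8F_mD/(πd³) = 1.0423 × 93.59 = 97.546 MPa
Goodman: 1/n_f = τ_a/S_se + τ_m/S_su = 54.896/531 + 97.546/1140 = 0.10338 + 0.08557 = 0.18895
n_f = 1/0.18895 = 5.292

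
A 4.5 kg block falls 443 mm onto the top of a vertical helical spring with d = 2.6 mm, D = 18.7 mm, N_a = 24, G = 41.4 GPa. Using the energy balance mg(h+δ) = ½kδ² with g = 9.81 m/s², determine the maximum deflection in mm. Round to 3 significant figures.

193 mm

k = Gd⁴/(8D³N_a) = (41.4×10³)(2.6⁴)/(8·18.7³·24) = 1.5068 N/mm
W = mg = 4.5 × 9.81 = 44.145 N
½kδ² − Wδ − Wh = 0 → δ = (W + √(W² + 2kWh))/k
δ = (44.145 + √(1948.8 + 58936.3))/1.5068 = (44.145 + 246.75)/1.5068 = 193.05 mm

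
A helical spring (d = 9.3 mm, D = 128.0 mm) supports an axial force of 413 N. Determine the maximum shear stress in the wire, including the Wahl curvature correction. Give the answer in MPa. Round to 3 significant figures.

Spring index C = D/d = 128.0/9.3 = 13.7634
K_W = (4C−1)/(4C−4) + 0.615/C = 54.054/51.054 + 0.0447 = 1.1034
τ₀ = 8FD/(πd³) = 8·413·128.0/(π·9.3³) = 422912/2527 = 167.36 MPa
τ_max = K·τ₀ = 1.1034 × 167.36 = 184.67 MPa

185 MPa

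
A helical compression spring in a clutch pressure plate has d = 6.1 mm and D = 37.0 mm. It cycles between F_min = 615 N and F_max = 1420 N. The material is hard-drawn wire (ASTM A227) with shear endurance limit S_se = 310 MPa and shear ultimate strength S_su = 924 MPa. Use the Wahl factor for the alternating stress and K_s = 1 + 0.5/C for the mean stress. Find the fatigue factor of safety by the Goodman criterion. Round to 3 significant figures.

0.856

C = D/d = 37.0/6.1 = 6.0656; K_W = (4C−1)/(4C−4)+0.615/C = 1.2495; K_s = 1+0.5/C = 1.0824
F_a = (F_max−F_min)/2 = 402.5 N; F_m = (F_max+F_min)/2 = 1017.5 N
τ_a = K_W·8F_aD/(πd³) = 1.2495 × 167.08 = 208.76 MPa
τ_m = K_s·8F_mD/(πd³) = 1.0824 × 422.36 = 457.18 MPa
Goodman: 1/n_f = τ_a/S_se + τ_m/S_su = 208.76/310 + 457.18/924 = 0.67340 + 0.49478 = 1.1682
n_f = 1/1.1682 = 0.856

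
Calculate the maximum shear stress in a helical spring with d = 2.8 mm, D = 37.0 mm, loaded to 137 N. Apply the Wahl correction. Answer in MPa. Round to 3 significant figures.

Spring index C = D/d = 37.0/2.8 = 13.2143
K_W = (4C−1)/(4C−4) + 0.615/C = 51.857/48.857 + 0.0465 = 1.1079
τ₀ = 8FD/(πd³) = 8·137·37.0/(π·2.8³) = 40552/68.964 = 588.01 MPa
τ_max = K·τ₀ = 1.1079 × 588.01 = 651.49 MPa

651 MPa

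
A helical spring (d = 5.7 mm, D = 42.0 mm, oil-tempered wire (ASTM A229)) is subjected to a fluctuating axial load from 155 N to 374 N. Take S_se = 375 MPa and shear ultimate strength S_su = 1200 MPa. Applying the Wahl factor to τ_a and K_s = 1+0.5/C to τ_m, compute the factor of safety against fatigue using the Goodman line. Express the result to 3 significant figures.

2.95

C = D/d = 42.0/5.7 = 7.3684; K_W = (4C−1)/(4C−4)+0.615/C = 1.2012; K_s = 1+0.5/C = 1.0679
F_a = (F_max−F_min)/2 = 109.5 N; F_m = (F_max+F_min)/2 = 264.5 N
τ_a = K_W·8F_aD/(πd³) = 1.2012 × 63.238 = 75.964 MPa
τ_m = K_s·8F_mD/(πd³) = 1.0679 × 152.75 = 163.12 MPa
Goodman: 1/n_f = τ_a/S_se + τ_m/S_su = 75.964/375 + 163.12/1200 = 0.20257 + 0.13593 = 0.3385
n_f = 1/0.3385 = 2.954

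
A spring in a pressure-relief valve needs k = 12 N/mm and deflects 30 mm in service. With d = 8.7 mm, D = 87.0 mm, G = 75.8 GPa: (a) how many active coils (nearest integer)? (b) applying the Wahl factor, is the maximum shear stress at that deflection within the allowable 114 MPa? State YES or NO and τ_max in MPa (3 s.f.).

(a) 7 coils; (b) NO, τ_max = 136 MPa

N_a = Gd⁴/(8D³k) = (75.8×10³)(8.7⁴)/(8·87.0³·12) = 6.869 → N_a = 7
Actual rate k = Gd⁴/(8D³·7) = 11.776 N/mm
Working load F = kδ = 11.776·30 = 353.28 N
C = 87.0/8.7 = 10.0000; K_W = (4C−1)/(4C−4)+0.615/C = 1.1448
τ_max = K_W·8FD/(πd³) = 1.1448·118.86 = 136.07 MPa
τ_max > 114 MPa → exceeds allowable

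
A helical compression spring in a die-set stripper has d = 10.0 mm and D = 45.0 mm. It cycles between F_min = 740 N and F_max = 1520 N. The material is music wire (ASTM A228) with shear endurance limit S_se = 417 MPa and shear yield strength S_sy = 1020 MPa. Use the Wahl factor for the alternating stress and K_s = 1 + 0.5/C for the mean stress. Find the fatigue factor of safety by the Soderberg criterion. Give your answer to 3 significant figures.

C = D/d = 45.0/10.0 = 4.5000; K_W = (4C−1)/(4C−4)+0.615/C = 1.3510; K_s = 1+0.5/C = 1.1111
F_a = (F_max−F_min)/2 = 390 N; F_m = (F_max+F_min)/2 = 1130 N
τ_a = K_W·8F_aD/(πd³) = 1.3510 × 44.691 = 60.375 MPa
τ_m = K_s·8F_mD/(πd³) = 1.1111 × 129.49 = 143.88 MPa
Soderberg: 1/n_f = τ_a/S_se + τ_m/S_sy = 60.375/417 + 143.88/1020 = 0.14478 + 0.14105 = 0.28584
n_f = 1/0.28584 = 3.498

3.50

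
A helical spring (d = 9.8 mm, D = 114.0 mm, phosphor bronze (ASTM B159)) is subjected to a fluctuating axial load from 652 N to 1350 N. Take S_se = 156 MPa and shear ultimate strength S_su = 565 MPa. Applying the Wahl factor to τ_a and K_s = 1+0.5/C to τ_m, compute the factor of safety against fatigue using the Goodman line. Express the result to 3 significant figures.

C = D/d = 114.0/9.8 = 11.6327; K_W = (4C−1)/(4C−4)+0.615/C = 1.1234; K_s = 1+0.5/C = 1.0430
F_a = (F_max−F_min)/2 = 349 N; F_m = (F_max+F_min)/2 = 1001 N
τ_a = K_W·8F_aD/(πd³) = 1.1234 × 107.64 = 120.93 MPa
τ_m = K_s·8F_mD/(πd³) = 1.0430 × 308.75 = 322.02 MPa
Goodman: 1/n_f = τ_a/S_se + τ_m/S_su = 120.93/156 + 322.02/565 = 0.77518 + 0.56994 = 1.3451
n_f = 1/1.3451 = 0.7434

0.743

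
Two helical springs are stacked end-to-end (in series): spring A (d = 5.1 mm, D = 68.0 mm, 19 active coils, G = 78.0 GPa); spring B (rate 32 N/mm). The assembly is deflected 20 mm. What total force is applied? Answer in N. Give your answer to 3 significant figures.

k_A = Gd⁴/(8D³N_a) = (78.0×10³)(5.1⁴)/(8·68.0³·19) = 1.1041 N/mm
Series: 1/k_eq = 1/1.1041 + 1/32 = 0.93697; k_eq = 1.0673 N/mm
F = k_eq·δ = 1.0673·20 = 21.345 N

21.3 N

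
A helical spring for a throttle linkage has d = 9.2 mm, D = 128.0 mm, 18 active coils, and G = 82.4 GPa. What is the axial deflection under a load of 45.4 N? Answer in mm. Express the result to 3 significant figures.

k = Gd⁴/(8D³N_a) = (82.4×10³)(9.2⁴)/(8·128.0³·18) = 1.9547 N/mm
δ = F/k = 45.4 / 1.9547 = 23.226 mm

23.2 mm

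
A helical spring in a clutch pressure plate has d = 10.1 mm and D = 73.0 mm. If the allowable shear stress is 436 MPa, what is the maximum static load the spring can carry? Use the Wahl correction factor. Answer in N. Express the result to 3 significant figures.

C = D/d = 73.0/10.1 = 7.2277
K_W = (4C−1)/(4C−4) + 0.615/C = 27.911/24.911 + 0.0851 = 1.2055
τ_max = K·8FD/(πd³) → F_max = τ_allow·πd³/(8DK)
F_max = 436·π·10.1³/(8·73.0·1.2055) = 1.4112e+06/704.02 = 2004.5 N

2000 N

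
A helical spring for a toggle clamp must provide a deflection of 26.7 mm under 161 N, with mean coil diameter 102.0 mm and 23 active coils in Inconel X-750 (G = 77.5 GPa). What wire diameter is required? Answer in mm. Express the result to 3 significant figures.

11.1 mm

Required rate k = F/δ = 161/26.7 = 6.03 N/mm
d = (8D³N_a·k / G)^(1/4) = (8·102.0³·23·6.03 / (77.5×10³))^0.25
  = (15193)^0.25 = 11.1022 mm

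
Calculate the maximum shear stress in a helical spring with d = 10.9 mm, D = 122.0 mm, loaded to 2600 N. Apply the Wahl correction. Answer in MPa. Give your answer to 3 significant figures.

Spring index C = D/d = 122.0/10.9 = 11.1927
K_W = (4C−1)/(4C−4) + 0.615/C = 43.771/40.771 + 0.0549 = 1.1285
τ₀ = 8FD/(πd³) = 8·2600·122.0/(π·10.9³) = 2.5376e+06/4068.5 = 623.73 MPa
τ_max = K·τ₀ = 1.1285 × 623.73 = 703.89 MPa

704 MPa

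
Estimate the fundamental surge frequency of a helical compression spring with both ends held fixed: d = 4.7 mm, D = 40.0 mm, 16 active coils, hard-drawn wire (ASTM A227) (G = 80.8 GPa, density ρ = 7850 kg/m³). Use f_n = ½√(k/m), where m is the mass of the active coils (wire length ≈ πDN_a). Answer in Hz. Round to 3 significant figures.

k = Gd⁴/(8D³N_a) = (80.8×10³)(4.7⁴)/(8·40.0³·16) = 4.813 N/mm = 4813 N/m
Wire length L = πDN_a = π·40.0·16 = 2010.6 mm
m = ρ·(πd²/4)·L = 7850 × 17.349×10⁻⁶ m² × 2.0106 m = 0.27383 kg
f_n = ½√(k/m) = 0.5·√(4813/0.27383) = 0.5·√(17576) = 66.288 Hz

66.3 Hz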